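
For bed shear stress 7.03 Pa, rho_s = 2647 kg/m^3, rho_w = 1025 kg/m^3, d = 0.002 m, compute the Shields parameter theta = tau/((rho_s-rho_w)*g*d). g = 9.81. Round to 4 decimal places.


theta = tau / ((rho_s - rho_w) * g * d)
rho_s - rho_w = 2647 - 1025 = 1622
Denominator = 1622 * 9.81 * 0.002 = 31.823640
theta = 7.03 / 31.823640
theta = 0.2209

0.2209


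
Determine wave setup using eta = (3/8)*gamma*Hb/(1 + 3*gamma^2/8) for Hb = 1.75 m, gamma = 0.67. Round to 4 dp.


eta = (3/8) * gamma * Hb / (1 + 3*gamma^2/8)
Numerator = (3/8) * 0.67 * 1.75 = 0.439688
Denominator = 1 + 3*0.67^2/8 = 1 + 0.168338 = 1.168338
eta = 0.439688 / 1.168338
eta = 0.3763 m

0.3763


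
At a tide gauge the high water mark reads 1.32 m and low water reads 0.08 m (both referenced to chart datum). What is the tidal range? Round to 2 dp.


Tidal range = High water - Low water
Tidal range = 1.32 - (0.08)
Tidal range = 1.24 m

1.24


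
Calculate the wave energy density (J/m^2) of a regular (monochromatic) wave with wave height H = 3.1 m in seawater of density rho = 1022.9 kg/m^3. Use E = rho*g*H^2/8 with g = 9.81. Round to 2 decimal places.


E = (1/8) * rho * g * H^2
E = (1/8) * 1022.9 * 9.81 * 3.1^2
E = 0.125 * 1022.9 * 9.81 * 9.6100
E = 12054.12 J/m^2

12054.12


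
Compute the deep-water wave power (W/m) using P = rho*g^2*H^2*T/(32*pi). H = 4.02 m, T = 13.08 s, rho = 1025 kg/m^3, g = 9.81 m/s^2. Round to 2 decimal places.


P = rho * g^2 * H^2 * T / (32 * pi)
P = 1025 * 9.81^2 * 4.02^2 * 13.08 / (32 * pi)
P = 1025 * 96.2361 * 16.1604 * 13.08 / 100.53096
P = 207406.27 W/m

207406.27


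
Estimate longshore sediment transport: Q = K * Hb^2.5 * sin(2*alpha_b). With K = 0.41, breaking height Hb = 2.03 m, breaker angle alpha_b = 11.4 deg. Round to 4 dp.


Q = K * Hb^2.5 * sin(2 * alpha_b)
Hb^2.5 = 2.03^2.5 = 5.871379
sin(2 * 11.4) = sin(22.8) = 0.387516
Q = 0.41 * 5.871379 * 0.387516
Q = 0.9329 m^3/s

0.9329


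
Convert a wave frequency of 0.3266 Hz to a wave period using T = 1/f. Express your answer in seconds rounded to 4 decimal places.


T = 1 / f
T = 1 / 0.3266
T = 3.0618 s

3.0618


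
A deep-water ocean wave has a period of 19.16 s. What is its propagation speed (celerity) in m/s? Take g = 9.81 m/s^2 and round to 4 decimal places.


We use the deep-water celerity formula:
C = g * T / (2 * pi)
C = 9.81 * 19.16 / (2 * 3.14159...)
C = 187.959600 / 6.283185
C = 29.9147 m/s

29.9147


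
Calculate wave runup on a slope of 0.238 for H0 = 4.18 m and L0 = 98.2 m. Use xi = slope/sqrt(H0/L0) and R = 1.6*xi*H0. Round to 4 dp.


xi = slope / sqrt(H0/L0)
H0/L0 = 4.18/98.2 = 0.042566
sqrt(0.042566) = 0.206316
xi = 0.238 / 0.206316 = 1.153572
R = 1.6 * xi * H0 = 1.6 * 1.153572 * 4.18
R = 7.7151 m

7.7151


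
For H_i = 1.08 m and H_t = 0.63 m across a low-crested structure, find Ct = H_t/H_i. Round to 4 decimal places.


Ct = H_t / H_i
Ct = 0.63 / 1.08
Ct = 0.5833

0.5833


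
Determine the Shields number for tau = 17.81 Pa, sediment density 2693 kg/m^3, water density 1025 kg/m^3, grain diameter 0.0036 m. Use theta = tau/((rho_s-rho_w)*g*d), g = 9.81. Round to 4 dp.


theta = tau / ((rho_s - rho_w) * g * d)
rho_s - rho_w = 2693 - 1025 = 1668
Denominator = 1668 * 9.81 * 0.0036 = 58.907088
theta = 17.81 / 58.907088
theta = 0.3023

0.3023


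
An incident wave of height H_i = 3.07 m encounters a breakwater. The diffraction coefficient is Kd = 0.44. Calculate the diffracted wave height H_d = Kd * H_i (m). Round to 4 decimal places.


H_d = Kd * H_i
H_d = 0.44 * 3.07
H_d = 1.3508 m

1.3508


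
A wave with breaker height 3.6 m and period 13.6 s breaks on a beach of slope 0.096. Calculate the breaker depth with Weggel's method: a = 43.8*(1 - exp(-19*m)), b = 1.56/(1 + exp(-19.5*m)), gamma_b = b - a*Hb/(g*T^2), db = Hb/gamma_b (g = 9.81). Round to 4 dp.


a = 43.8 * (1 - exp(-19 * m))
exp(-19 * 0.096) = exp(-1.8240) = 0.161379
a = 43.8 * (1 - 0.161379) = 36.731602
b = 1.56 / (1 + exp(-19.5 * m))
exp(-19.5 * 0.096) = exp(-1.8720) = 0.153816
b = 1.56 / (1 + 0.153816) = 1.352036
Hb / (g * T^2) = 3.6 / (9.81 * 13.6^2) = 3.6 / 1814.4576 = 0.00198406
gamma_b = b - a * Hb/(g*T^2) = 1.352036 - 36.731602 * 0.00198406 = 1.279158
db = Hb / gamma_b = 3.6 / 1.279158
db = 2.8144 m

2.8144


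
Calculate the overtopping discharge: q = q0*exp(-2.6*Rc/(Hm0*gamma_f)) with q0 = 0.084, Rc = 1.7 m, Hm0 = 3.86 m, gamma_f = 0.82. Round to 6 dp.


q = q0 * exp(-2.6 * Rc / (Hm0 * gamma_f))
Exponent = -2.6 * 1.7 / (3.86 * 0.82)
= -2.6 * 1.7 / 3.1652
= -1.396436
exp(-1.396436) = 0.247477
q = 0.084 * 0.247477
q = 0.020788 m^3/s/m

0.020788


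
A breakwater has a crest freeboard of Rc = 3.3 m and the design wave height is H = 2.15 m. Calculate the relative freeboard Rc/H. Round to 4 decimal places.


Relative freeboard = Rc / H
= 3.3 / 2.15
= 1.5349

1.5349


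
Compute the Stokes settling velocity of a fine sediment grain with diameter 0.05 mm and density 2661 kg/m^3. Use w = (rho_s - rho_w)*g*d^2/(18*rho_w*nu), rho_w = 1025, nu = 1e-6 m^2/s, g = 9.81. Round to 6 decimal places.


w = (rho_s - rho_w) * g * d^2 / (18 * rho_w * nu)
d = 0.05 mm = 0.000050 m
rho_s - rho_w = 2661 - 1025 = 1636
Numerator = 1636 * 9.81 * (0.000050)^2 = 0.000040122900
Denominator = 18 * 1025 * 1e-6 = 0.018450
w = 0.002175 m/s

0.002175


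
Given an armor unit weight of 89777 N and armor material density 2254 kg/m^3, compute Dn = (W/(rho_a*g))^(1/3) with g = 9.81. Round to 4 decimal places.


V = W / (rho_a * g)
V = 89777 / (2254 * 9.81)
V = 89777 / 22111.74
V = 4.060151 m^3
Dn = V^(1/3) = 4.060151^(1/3)
Dn = 1.5953 m

1.5953


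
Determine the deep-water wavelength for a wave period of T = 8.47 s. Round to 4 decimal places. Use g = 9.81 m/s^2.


L0 = g * T^2 / (2 * pi)
L0 = 9.81 * 8.47^2 / (2 * pi)
L0 = 9.81 * 71.7409 / 6.28319
L0 = 703.7782 / 6.28319
L0 = 112.0098 m

112.0098


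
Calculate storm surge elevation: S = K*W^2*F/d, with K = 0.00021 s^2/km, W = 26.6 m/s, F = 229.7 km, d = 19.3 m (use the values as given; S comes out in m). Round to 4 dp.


S = K * W^2 * F / d
W^2 = 26.6^2 = 707.56
S = 0.00021 * 707.56 * 229.7 / 19.3
Numerator = 0.00021 * 707.56 * 229.7 = 34.130572
S = 34.130572 / 19.3 = 1.7684 m

1.7684


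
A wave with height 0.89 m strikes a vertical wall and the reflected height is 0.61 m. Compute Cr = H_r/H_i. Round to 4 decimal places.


Cr = H_r / H_i
Cr = 0.61 / 0.89
Cr = 0.6854

0.6854


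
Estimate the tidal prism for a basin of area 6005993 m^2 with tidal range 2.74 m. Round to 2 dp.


Tidal prism = Area * Tidal range
P = 6005993 * 2.74
P = 16456420.82 m^3

16456420.82


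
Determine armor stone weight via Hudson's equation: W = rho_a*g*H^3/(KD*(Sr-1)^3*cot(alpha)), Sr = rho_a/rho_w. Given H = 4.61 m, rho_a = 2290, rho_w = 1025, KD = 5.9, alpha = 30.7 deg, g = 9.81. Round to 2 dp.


Sr = rho_a / rho_w = 2290 / 1025 = 2.234146
(Sr - 1) = 1.234146
(Sr - 1)^3 = 1.879750
cot(30.7) = 1 / tan(30.7) = 1 / 0.593757 = 1.684192
Numerator = 2290 * 9.81 * 4.61^3 = 2200935.2489
Denominator = 5.9 * 1.879750 * 1.684192 = 18.678568
W = 2200935.2489 / 18.678568
W = 117832.12 N

117832.12


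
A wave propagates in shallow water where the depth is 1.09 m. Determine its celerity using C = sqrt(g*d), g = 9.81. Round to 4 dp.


Using the shallow-water approximation:
C = sqrt(g * d) = sqrt(9.81 * 1.09)
C = sqrt(10.6929)
C = 3.2700 m/s

3.2700


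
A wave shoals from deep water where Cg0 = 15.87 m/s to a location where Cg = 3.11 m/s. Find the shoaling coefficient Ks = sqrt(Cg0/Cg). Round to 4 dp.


Ks = sqrt(Cg0 / Cg)
Ks = sqrt(15.87 / 3.11)
Ks = sqrt(5.1029)
Ks = 2.2590

2.2590


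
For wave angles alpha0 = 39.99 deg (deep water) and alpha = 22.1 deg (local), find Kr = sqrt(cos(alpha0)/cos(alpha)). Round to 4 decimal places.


Kr = sqrt(cos(alpha0) / cos(alpha))
cos(39.99) = 0.766157
cos(22.1) = 0.926529
Kr = sqrt(0.766157 / 0.926529)
Kr = sqrt(0.826911)
Kr = 0.9093

0.9093


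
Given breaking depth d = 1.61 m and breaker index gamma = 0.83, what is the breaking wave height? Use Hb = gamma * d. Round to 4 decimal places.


Hb = gamma * d
Hb = 0.83 * 1.61
Hb = 1.3363 m

1.3363


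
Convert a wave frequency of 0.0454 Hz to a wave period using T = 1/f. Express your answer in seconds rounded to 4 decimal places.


T = 1 / f
T = 1 / 0.0454
T = 22.0264 s

22.0264


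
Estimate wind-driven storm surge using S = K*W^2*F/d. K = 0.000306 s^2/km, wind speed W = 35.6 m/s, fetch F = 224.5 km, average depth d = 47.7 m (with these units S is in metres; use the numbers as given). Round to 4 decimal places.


S = K * W^2 * F / d
W^2 = 35.6^2 = 1267.36
S = 0.000306 * 1267.36 * 224.5 / 47.7
Numerator = 0.000306 * 1267.36 * 224.5 = 87.063830
S = 87.063830 / 47.7 = 1.8252 m

1.8252


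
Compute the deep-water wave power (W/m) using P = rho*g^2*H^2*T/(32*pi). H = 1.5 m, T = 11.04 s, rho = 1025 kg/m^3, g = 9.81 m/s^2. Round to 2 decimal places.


P = rho * g^2 * H^2 * T / (32 * pi)
P = 1025 * 9.81^2 * 1.5^2 * 11.04 / (32 * pi)
P = 1025 * 96.2361 * 2.2500 * 11.04 / 100.53096
P = 24373.26 W/m

24373.26


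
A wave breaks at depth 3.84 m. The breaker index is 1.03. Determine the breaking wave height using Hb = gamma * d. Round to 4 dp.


Hb = gamma * d
Hb = 1.03 * 3.84
Hb = 3.9552 m

3.9552


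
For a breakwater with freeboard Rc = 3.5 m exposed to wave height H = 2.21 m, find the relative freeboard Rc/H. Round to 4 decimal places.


Relative freeboard = Rc / H
= 3.5 / 2.21
= 1.5837

1.5837


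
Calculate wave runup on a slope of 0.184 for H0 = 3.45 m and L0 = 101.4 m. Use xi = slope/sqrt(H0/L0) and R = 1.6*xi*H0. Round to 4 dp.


xi = slope / sqrt(H0/L0)
H0/L0 = 3.45/101.4 = 0.034024
sqrt(0.034024) = 0.184455
xi = 0.184 / 0.184455 = 0.997533
R = 1.6 * xi * H0 = 1.6 * 0.997533 * 3.45
R = 5.5064 m

5.5064


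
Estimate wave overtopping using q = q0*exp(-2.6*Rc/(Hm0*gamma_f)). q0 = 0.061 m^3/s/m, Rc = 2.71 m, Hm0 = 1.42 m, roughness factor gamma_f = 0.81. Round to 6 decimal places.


q = q0 * exp(-2.6 * Rc / (Hm0 * gamma_f))
Exponent = -2.6 * 2.71 / (1.42 * 0.81)
= -2.6 * 2.71 / 1.1502
= -6.125891
exp(-6.125891) = 0.002186
q = 0.061 * 0.002186
q = 0.000133 m^3/s/m

0.000133


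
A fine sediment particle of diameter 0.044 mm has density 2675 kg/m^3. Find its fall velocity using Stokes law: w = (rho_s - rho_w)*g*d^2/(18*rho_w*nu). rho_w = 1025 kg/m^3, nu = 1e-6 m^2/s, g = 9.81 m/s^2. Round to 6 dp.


w = (rho_s - rho_w) * g * d^2 / (18 * rho_w * nu)
d = 0.044 mm = 0.000044 m
rho_s - rho_w = 2675 - 1025 = 1650
Numerator = 1650 * 9.81 * (0.000044)^2 = 0.000031337064
Denominator = 18 * 1025 * 1e-6 = 0.018450
w = 0.001698 m/s

0.001698


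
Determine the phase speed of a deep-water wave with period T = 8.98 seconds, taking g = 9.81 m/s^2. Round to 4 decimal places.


We use the deep-water celerity formula:
C = g * T / (2 * pi)
C = 9.81 * 8.98 / (2 * 3.14159...)
C = 88.093800 / 6.283185
C = 14.0206 m/s

14.0206


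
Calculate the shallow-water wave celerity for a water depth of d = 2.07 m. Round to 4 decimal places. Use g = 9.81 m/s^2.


Using the shallow-water approximation:
C = sqrt(g * d) = sqrt(9.81 * 2.07)
C = sqrt(20.3067)
C = 4.5063 m/s

4.5063


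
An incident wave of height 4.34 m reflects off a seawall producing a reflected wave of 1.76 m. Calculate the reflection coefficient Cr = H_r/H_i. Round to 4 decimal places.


Cr = H_r / H_i
Cr = 1.76 / 4.34
Cr = 0.4055

0.4055


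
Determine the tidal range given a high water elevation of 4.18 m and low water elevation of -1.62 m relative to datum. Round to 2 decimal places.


Tidal range = High water - Low water
Tidal range = 4.18 - (-1.62)
Tidal range = 5.80 m

5.80


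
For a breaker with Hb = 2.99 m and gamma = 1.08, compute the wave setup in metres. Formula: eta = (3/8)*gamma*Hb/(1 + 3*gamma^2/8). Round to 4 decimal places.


eta = (3/8) * gamma * Hb / (1 + 3*gamma^2/8)
Numerator = (3/8) * 1.08 * 2.99 = 1.210950
Denominator = 1 + 3*1.08^2/8 = 1 + 0.437400 = 1.437400
eta = 1.210950 / 1.437400
eta = 0.8425 m

0.8425


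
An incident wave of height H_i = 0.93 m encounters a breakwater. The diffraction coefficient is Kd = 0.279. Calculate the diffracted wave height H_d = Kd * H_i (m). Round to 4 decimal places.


H_d = Kd * H_i
H_d = 0.279 * 0.93
H_d = 0.2595 m

0.2595


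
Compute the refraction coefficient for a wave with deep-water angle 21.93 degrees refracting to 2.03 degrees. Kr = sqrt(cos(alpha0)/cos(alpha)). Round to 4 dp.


Kr = sqrt(cos(alpha0) / cos(alpha))
cos(21.93) = 0.927641
cos(2.03) = 0.999372
Kr = sqrt(0.927641 / 0.999372)
Kr = sqrt(0.928223)
Kr = 0.9634

0.9634


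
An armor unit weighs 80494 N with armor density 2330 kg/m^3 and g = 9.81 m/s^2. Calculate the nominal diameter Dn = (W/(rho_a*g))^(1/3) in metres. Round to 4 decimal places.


V = W / (rho_a * g)
V = 80494 / (2330 * 9.81)
V = 80494 / 22857.30
V = 3.521588 m^3
Dn = V^(1/3) = 3.521588^(1/3)
Dn = 1.5214 m

1.5214


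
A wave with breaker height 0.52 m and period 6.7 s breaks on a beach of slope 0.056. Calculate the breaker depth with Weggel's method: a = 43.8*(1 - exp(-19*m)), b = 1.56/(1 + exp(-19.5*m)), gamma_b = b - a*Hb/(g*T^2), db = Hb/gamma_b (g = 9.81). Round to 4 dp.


a = 43.8 * (1 - exp(-19 * m))
exp(-19 * 0.056) = exp(-1.0640) = 0.345073
a = 43.8 * (1 - 0.345073) = 28.685813
b = 1.56 / (1 + exp(-19.5 * m))
exp(-19.5 * 0.056) = exp(-1.0920) = 0.335545
b = 1.56 / (1 + 0.335545) = 1.168063
Hb / (g * T^2) = 0.52 / (9.81 * 6.7^2) = 0.52 / 440.3709 = 0.00118082
gamma_b = b - a * Hb/(g*T^2) = 1.168063 - 28.685813 * 0.00118082 = 1.134190
db = Hb / gamma_b = 0.52 / 1.134190
db = 0.4585 m

0.4585


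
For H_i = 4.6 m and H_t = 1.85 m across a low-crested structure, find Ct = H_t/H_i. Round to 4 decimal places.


Ct = H_t / H_i
Ct = 1.85 / 4.6
Ct = 0.4022

0.4022


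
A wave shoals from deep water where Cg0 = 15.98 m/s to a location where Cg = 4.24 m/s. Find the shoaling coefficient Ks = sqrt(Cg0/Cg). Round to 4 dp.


Ks = sqrt(Cg0 / Cg)
Ks = sqrt(15.98 / 4.24)
Ks = sqrt(3.7689)
Ks = 1.9414

1.9414


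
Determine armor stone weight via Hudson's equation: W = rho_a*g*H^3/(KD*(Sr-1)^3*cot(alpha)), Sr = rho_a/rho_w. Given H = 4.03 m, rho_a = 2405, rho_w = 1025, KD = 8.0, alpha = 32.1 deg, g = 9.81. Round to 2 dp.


Sr = rho_a / rho_w = 2405 / 1025 = 2.346341
(Sr - 1) = 1.346341
(Sr - 1)^3 = 2.440426
cot(32.1) = 1 / tan(32.1) = 1 / 0.627299 = 1.594137
Numerator = 2405 * 9.81 * 4.03^3 = 1544184.6340
Denominator = 8.0 * 2.440426 * 1.594137 = 31.122981
W = 1544184.6340 / 31.122981
W = 49615.58 N

49615.58


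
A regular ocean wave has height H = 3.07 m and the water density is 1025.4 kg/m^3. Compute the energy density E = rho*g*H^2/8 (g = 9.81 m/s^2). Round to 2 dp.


E = (1/8) * rho * g * H^2
E = (1/8) * 1025.4 * 9.81 * 3.07^2
E = 0.125 * 1025.4 * 9.81 * 9.4249
E = 11850.84 J/m^2

11850.84


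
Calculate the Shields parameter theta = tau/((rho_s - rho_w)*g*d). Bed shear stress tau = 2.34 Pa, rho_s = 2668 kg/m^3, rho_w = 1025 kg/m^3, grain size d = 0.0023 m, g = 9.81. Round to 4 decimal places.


theta = tau / ((rho_s - rho_w) * g * d)
rho_s - rho_w = 2668 - 1025 = 1643
Denominator = 1643 * 9.81 * 0.0023 = 37.071009
theta = 2.34 / 37.071009
theta = 0.0631

0.0631


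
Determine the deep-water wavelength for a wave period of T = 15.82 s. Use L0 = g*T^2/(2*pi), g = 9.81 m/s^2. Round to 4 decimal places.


L0 = g * T^2 / (2 * pi)
L0 = 9.81 * 15.82^2 / (2 * pi)
L0 = 9.81 * 250.2724 / 6.28319
L0 = 2455.1722 / 6.28319
L0 = 390.7528 m

390.7528


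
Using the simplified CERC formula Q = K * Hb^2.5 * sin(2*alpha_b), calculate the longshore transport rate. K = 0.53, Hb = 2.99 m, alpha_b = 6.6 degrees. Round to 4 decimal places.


Q = K * Hb^2.5 * sin(2 * alpha_b)
Hb^2.5 = 2.99^2.5 = 15.458878
sin(2 * 6.6) = sin(13.2) = 0.228351
Q = 0.53 * 15.458878 * 0.228351
Q = 1.8709 m^3/s

1.8709


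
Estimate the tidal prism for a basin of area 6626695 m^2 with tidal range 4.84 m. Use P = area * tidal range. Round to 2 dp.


Tidal prism = Area * Tidal range
P = 6626695 * 4.84
P = 32073203.80 m^3

32073203.80


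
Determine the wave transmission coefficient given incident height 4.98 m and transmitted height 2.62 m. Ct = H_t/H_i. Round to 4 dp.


Ct = H_t / H_i
Ct = 2.62 / 4.98
Ct = 0.5261

0.5261


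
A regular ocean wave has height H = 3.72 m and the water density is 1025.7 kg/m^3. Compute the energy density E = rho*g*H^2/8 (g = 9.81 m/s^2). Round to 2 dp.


E = (1/8) * rho * g * H^2
E = (1/8) * 1025.7 * 9.81 * 3.72^2
E = 0.125 * 1025.7 * 9.81 * 13.8384
E = 17405.45 J/m^2

17405.45


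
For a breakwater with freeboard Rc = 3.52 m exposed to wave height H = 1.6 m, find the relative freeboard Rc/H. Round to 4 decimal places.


Relative freeboard = Rc / H
= 3.52 / 1.6
= 2.2000

2.2000


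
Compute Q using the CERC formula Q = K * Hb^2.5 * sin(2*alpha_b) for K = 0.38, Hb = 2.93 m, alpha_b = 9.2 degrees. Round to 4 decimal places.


Q = K * Hb^2.5 * sin(2 * alpha_b)
Hb^2.5 = 2.93^2.5 = 14.694982
sin(2 * 9.2) = sin(18.4) = 0.315649
Q = 0.38 * 14.694982 * 0.315649
Q = 1.7626 m^3/s

1.7626


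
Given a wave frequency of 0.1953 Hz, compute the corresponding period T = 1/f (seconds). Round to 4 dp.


T = 1 / f
T = 1 / 0.1953
T = 5.1203 s

5.1203


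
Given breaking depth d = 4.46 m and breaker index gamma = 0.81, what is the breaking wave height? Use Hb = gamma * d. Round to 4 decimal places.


Hb = gamma * d
Hb = 0.81 * 4.46
Hb = 3.6126 m

3.6126


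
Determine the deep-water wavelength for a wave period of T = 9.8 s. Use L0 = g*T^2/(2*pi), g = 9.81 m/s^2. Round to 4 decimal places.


L0 = g * T^2 / (2 * pi)
L0 = 9.81 * 9.8^2 / (2 * pi)
L0 = 9.81 * 96.0400 / 6.28319
L0 = 942.1524 / 6.28319
L0 = 149.9482 m

149.9482


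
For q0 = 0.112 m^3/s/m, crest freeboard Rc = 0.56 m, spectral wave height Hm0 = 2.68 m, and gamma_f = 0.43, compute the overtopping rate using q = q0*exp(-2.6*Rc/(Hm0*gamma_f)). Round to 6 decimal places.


q = q0 * exp(-2.6 * Rc / (Hm0 * gamma_f))
Exponent = -2.6 * 0.56 / (2.68 * 0.43)
= -2.6 * 0.56 / 1.1524
= -1.263450
exp(-1.263450) = 0.282677
q = 0.112 * 0.282677
q = 0.031660 m^3/s/m

0.031660


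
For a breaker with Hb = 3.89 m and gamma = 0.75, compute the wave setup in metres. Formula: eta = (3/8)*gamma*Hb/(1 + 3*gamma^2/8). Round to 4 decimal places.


eta = (3/8) * gamma * Hb / (1 + 3*gamma^2/8)
Numerator = (3/8) * 0.75 * 3.89 = 1.094062
Denominator = 1 + 3*0.75^2/8 = 1 + 0.210938 = 1.210938
eta = 1.094062 / 1.210938
eta = 0.9035 m

0.9035


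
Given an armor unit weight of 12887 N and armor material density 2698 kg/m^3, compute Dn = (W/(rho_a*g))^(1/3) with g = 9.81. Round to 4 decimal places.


V = W / (rho_a * g)
V = 12887 / (2698 * 9.81)
V = 12887 / 26467.38
V = 0.486901 m^3
Dn = V^(1/3) = 0.486901^(1/3)
Dn = 0.7867 m

0.7867


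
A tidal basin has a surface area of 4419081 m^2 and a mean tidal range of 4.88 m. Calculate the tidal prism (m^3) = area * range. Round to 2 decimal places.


Tidal prism = Area * Tidal range
P = 4419081 * 4.88
P = 21565115.28 m^3

21565115.28


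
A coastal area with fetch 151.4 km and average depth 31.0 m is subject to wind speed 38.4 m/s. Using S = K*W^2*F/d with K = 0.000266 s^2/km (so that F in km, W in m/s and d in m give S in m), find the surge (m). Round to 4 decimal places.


S = K * W^2 * F / d
W^2 = 38.4^2 = 1474.56
S = 0.000266 * 1474.56 * 151.4 / 31.0
Numerator = 0.000266 * 1474.56 * 151.4 = 59.384070
S = 59.384070 / 31.0 = 1.9156 m

1.9156


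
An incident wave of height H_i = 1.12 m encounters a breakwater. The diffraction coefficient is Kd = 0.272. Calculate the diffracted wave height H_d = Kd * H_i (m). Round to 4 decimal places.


H_d = Kd * H_i
H_d = 0.272 * 1.12
H_d = 0.3046 m

0.3046


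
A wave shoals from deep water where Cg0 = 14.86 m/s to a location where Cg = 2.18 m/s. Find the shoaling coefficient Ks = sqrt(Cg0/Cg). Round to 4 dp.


Ks = sqrt(Cg0 / Cg)
Ks = sqrt(14.86 / 2.18)
Ks = sqrt(6.8165)
Ks = 2.6108

2.6108


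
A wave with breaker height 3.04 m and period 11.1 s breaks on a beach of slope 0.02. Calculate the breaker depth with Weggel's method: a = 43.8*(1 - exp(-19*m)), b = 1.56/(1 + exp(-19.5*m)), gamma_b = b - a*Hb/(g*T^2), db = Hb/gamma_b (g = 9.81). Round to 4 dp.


a = 43.8 * (1 - exp(-19 * m))
exp(-19 * 0.02) = exp(-0.3800) = 0.683861
a = 43.8 * (1 - 0.683861) = 13.846870
b = 1.56 / (1 + exp(-19.5 * m))
exp(-19.5 * 0.02) = exp(-0.3900) = 0.677057
b = 1.56 / (1 + 0.677057) = 0.930201
Hb / (g * T^2) = 3.04 / (9.81 * 11.1^2) = 3.04 / 1208.6901 = 0.00251512
gamma_b = b - a * Hb/(g*T^2) = 0.930201 - 13.846870 * 0.00251512 = 0.895374
db = Hb / gamma_b = 3.04 / 0.895374
db = 3.3952 m

3.3952


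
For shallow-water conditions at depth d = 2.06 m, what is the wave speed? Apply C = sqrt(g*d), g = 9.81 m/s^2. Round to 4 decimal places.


Using the shallow-water approximation:
C = sqrt(g * d) = sqrt(9.81 * 2.06)
C = sqrt(20.2086)
C = 4.4954 m/s

4.4954


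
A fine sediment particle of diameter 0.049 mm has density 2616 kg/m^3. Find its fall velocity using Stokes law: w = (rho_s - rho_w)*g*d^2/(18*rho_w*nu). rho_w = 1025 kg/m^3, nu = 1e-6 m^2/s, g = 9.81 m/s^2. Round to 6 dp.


w = (rho_s - rho_w) * g * d^2 / (18 * rho_w * nu)
d = 0.049 mm = 0.000049 m
rho_s - rho_w = 2616 - 1025 = 1591
Numerator = 1591 * 9.81 * (0.000049)^2 = 0.000037474112
Denominator = 18 * 1025 * 1e-6 = 0.018450
w = 0.002031 m/s

0.002031


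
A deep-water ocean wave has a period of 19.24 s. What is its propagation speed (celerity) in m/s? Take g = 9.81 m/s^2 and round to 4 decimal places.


We use the deep-water celerity formula:
C = g * T / (2 * pi)
C = 9.81 * 19.24 / (2 * 3.14159...)
C = 188.744400 / 6.283185
C = 30.0396 m/s

30.0396


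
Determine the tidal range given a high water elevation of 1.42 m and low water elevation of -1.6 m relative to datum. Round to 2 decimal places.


Tidal range = High water - Low water
Tidal range = 1.42 - (-1.6)
Tidal range = 3.02 m

3.02


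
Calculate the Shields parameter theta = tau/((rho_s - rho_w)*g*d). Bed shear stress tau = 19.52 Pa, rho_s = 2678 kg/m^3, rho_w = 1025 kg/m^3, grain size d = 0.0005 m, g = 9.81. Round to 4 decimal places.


theta = tau / ((rho_s - rho_w) * g * d)
rho_s - rho_w = 2678 - 1025 = 1653
Denominator = 1653 * 9.81 * 0.0005 = 8.107965
theta = 19.52 / 8.107965
theta = 2.4075

2.4075


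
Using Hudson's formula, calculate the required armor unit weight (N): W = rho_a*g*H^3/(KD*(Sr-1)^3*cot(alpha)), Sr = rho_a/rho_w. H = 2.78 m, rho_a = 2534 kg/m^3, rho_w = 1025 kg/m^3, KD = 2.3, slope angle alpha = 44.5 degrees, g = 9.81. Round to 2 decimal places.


Sr = rho_a / rho_w = 2534 / 1025 = 2.472195
(Sr - 1) = 1.472195
(Sr - 1)^3 = 3.190775
cot(44.5) = 1 / tan(44.5) = 1 / 0.982697 = 1.017607
Numerator = 2534 * 9.81 * 2.78^3 = 534084.5387
Denominator = 2.3 * 3.190775 * 1.017607 = 7.467998
W = 534084.5387 / 7.467998
W = 71516.42 N

71516.42


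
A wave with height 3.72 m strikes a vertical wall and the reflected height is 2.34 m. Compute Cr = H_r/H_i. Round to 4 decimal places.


Cr = H_r / H_i
Cr = 2.34 / 3.72
Cr = 0.6290

0.6290


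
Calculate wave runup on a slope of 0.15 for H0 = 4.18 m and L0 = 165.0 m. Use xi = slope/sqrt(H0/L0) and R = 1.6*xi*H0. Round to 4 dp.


xi = slope / sqrt(H0/L0)
H0/L0 = 4.18/165.0 = 0.025333
sqrt(0.025333) = 0.159164
xi = 0.15 / 0.159164 = 0.942421
R = 1.6 * xi * H0 = 1.6 * 0.942421 * 4.18
R = 6.3029 m

6.3029


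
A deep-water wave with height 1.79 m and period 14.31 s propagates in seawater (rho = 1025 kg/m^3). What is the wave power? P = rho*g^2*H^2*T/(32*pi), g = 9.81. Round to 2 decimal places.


P = rho * g^2 * H^2 * T / (32 * pi)
P = 1025 * 9.81^2 * 1.79^2 * 14.31 / (32 * pi)
P = 1025 * 96.2361 * 3.2041 * 14.31 / 100.53096
P = 44989.14 W/m

44989.14


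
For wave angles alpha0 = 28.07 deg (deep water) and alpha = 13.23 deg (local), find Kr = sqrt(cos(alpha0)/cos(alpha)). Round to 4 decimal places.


Kr = sqrt(cos(alpha0) / cos(alpha))
cos(28.07) = 0.882373
cos(13.23) = 0.973459
Kr = sqrt(0.882373 / 0.973459)
Kr = sqrt(0.906431)
Kr = 0.9521

0.9521


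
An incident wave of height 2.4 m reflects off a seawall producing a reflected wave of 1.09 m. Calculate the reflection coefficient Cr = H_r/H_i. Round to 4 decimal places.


Cr = H_r / H_i
Cr = 1.09 / 2.4
Cr = 0.4542

0.4542


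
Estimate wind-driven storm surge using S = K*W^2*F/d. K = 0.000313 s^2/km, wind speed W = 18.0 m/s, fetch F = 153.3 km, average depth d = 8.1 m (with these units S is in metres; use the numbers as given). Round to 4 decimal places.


S = K * W^2 * F / d
W^2 = 18.0^2 = 324.00
S = 0.000313 * 324.00 * 153.3 / 8.1
Numerator = 0.000313 * 324.00 * 153.3 = 15.546460
S = 15.546460 / 8.1 = 1.9193 m

1.9193


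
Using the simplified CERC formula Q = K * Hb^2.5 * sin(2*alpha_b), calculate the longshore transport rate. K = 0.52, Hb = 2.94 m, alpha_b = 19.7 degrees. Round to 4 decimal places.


Q = K * Hb^2.5 * sin(2 * alpha_b)
Hb^2.5 = 2.94^2.5 = 14.820687
sin(2 * 19.7) = sin(39.4) = 0.634731
Q = 0.52 * 14.820687 * 0.634731
Q = 4.8917 m^3/s

4.8917


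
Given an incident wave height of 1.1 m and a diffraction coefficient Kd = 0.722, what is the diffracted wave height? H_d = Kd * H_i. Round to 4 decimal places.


H_d = Kd * H_i
H_d = 0.722 * 1.1
H_d = 0.7942 m

0.7942


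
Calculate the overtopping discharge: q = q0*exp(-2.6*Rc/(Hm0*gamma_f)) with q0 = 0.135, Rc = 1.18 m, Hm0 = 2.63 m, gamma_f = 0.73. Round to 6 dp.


q = q0 * exp(-2.6 * Rc / (Hm0 * gamma_f))
Exponent = -2.6 * 1.18 / (2.63 * 0.73)
= -2.6 * 1.18 / 1.9199
= -1.598000
exp(-1.598000) = 0.202301
q = 0.135 * 0.202301
q = 0.027311 m^3/s/m

0.027311


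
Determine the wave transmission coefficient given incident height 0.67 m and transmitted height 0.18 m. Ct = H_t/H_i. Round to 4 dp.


Ct = H_t / H_i
Ct = 0.18 / 0.67
Ct = 0.2687

0.2687


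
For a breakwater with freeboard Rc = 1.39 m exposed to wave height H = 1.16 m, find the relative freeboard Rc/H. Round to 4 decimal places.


Relative freeboard = Rc / H
= 1.39 / 1.16
= 1.1983

1.1983


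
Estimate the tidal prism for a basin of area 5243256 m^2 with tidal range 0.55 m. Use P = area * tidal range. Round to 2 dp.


Tidal prism = Area * Tidal range
P = 5243256 * 0.55
P = 2883790.80 m^3

2883790.80


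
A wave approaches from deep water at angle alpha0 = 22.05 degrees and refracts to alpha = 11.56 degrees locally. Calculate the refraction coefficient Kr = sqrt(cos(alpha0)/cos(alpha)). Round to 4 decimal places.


Kr = sqrt(cos(alpha0) / cos(alpha))
cos(22.05) = 0.926857
cos(11.56) = 0.979715
Kr = sqrt(0.926857 / 0.979715)
Kr = sqrt(0.946047)
Kr = 0.9726

0.9726


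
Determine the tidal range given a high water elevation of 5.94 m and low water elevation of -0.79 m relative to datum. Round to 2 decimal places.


Tidal range = High water - Low water
Tidal range = 5.94 - (-0.79)
Tidal range = 6.73 m

6.73


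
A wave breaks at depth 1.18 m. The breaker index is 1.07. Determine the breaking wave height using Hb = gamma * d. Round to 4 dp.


Hb = gamma * d
Hb = 1.07 * 1.18
Hb = 1.2626 m

1.2626


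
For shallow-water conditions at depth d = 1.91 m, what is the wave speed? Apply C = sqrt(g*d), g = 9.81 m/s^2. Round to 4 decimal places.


Using the shallow-water approximation:
C = sqrt(g * d) = sqrt(9.81 * 1.91)
C = sqrt(18.7371)
C = 4.3286 m/s

4.3286


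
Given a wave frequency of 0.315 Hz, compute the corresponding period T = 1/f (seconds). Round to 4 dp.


T = 1 / f
T = 1 / 0.315
T = 3.1746 s

3.1746


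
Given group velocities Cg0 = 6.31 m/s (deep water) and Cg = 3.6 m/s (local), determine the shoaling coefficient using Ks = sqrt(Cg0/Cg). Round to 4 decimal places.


Ks = sqrt(Cg0 / Cg)
Ks = sqrt(6.31 / 3.6)
Ks = sqrt(1.7528)
Ks = 1.3239

1.3239


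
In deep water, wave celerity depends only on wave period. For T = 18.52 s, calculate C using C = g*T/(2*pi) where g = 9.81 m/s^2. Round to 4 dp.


We use the deep-water celerity formula:
C = g * T / (2 * pi)
C = 9.81 * 18.52 / (2 * 3.14159...)
C = 181.681200 / 6.283185
C = 28.9155 m/s

28.9155


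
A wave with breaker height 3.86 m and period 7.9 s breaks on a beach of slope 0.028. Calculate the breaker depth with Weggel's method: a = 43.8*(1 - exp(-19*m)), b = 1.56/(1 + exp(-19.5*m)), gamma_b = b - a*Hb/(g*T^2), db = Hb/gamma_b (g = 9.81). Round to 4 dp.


a = 43.8 * (1 - exp(-19 * m))
exp(-19 * 0.028) = exp(-0.5320) = 0.587429
a = 43.8 * (1 - 0.587429) = 18.070613
b = 1.56 / (1 + exp(-19.5 * m))
exp(-19.5 * 0.028) = exp(-0.5460) = 0.579262
b = 1.56 / (1 + 0.579262) = 0.987803
Hb / (g * T^2) = 3.86 / (9.81 * 7.9^2) = 3.86 / 612.2421 = 0.00630470
gamma_b = b - a * Hb/(g*T^2) = 0.987803 - 18.070613 * 0.00630470 = 0.873873
db = Hb / gamma_b = 3.86 / 0.873873
db = 4.4171 m

4.4171


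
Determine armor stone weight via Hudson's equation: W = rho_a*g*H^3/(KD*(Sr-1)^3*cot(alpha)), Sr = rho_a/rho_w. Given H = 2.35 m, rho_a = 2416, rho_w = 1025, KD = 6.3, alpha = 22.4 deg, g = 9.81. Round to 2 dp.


Sr = rho_a / rho_w = 2416 / 1025 = 2.357073
(Sr - 1) = 1.357073
(Sr - 1)^3 = 2.499251
cot(22.4) = 1 / tan(22.4) = 1 / 0.412170 = 2.426182
Numerator = 2416 * 9.81 * 2.35^3 = 307588.0963
Denominator = 6.3 * 2.499251 * 2.426182 = 38.200909
W = 307588.0963 / 38.200909
W = 8051.85 N

8051.85


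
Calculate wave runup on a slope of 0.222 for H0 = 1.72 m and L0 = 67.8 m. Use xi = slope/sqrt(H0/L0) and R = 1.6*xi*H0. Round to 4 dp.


xi = slope / sqrt(H0/L0)
H0/L0 = 1.72/67.8 = 0.025369
sqrt(0.025369) = 0.159276
xi = 0.222 / 0.159276 = 1.393810
R = 1.6 * xi * H0 = 1.6 * 1.393810 * 1.72
R = 3.8358 m

3.8358


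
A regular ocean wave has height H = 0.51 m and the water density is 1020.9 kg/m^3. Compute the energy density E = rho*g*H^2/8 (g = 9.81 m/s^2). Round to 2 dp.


E = (1/8) * rho * g * H^2
E = (1/8) * 1020.9 * 9.81 * 0.51^2
E = 0.125 * 1020.9 * 9.81 * 0.2601
E = 325.61 J/m^2

325.61


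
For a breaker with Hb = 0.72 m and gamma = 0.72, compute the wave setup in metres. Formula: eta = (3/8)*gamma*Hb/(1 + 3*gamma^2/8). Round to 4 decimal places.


eta = (3/8) * gamma * Hb / (1 + 3*gamma^2/8)
Numerator = (3/8) * 0.72 * 0.72 = 0.194400
Denominator = 1 + 3*0.72^2/8 = 1 + 0.194400 = 1.194400
eta = 0.194400 / 1.194400
eta = 0.1628 m

0.1628


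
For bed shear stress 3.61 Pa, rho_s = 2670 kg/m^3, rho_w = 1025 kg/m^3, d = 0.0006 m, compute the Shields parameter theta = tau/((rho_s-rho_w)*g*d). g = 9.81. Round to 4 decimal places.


theta = tau / ((rho_s - rho_w) * g * d)
rho_s - rho_w = 2670 - 1025 = 1645
Denominator = 1645 * 9.81 * 0.0006 = 9.682470
theta = 3.61 / 9.682470
theta = 0.3728

0.3728


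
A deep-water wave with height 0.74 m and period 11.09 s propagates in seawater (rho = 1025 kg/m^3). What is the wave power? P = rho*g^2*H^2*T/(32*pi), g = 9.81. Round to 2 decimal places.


P = rho * g^2 * H^2 * T / (32 * pi)
P = 1025 * 9.81^2 * 0.74^2 * 11.09 / (32 * pi)
P = 1025 * 96.2361 * 0.5476 * 11.09 / 100.53096
P = 5958.78 W/m

5958.78


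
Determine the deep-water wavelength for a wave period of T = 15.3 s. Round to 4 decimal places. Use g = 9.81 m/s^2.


L0 = g * T^2 / (2 * pi)
L0 = 9.81 * 15.3^2 / (2 * pi)
L0 = 9.81 * 234.0900 / 6.28319
L0 = 2296.4229 / 6.28319
L0 = 365.4871 m

365.4871


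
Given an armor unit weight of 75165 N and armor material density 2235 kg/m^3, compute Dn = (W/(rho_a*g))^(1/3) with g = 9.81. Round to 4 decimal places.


V = W / (rho_a * g)
V = 75165 / (2235 * 9.81)
V = 75165 / 21925.35
V = 3.428223 m^3
Dn = V^(1/3) = 3.428223^(1/3)
Dn = 1.5078 m

1.5078


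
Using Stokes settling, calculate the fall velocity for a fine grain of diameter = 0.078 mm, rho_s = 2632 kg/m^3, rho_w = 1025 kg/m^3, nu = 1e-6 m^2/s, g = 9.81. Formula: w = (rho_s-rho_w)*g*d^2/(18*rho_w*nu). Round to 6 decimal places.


w = (rho_s - rho_w) * g * d^2 / (18 * rho_w * nu)
d = 0.078 mm = 0.000078 m
rho_s - rho_w = 2632 - 1025 = 1607
Numerator = 1607 * 9.81 * (0.000078)^2 = 0.000095912252
Denominator = 18 * 1025 * 1e-6 = 0.018450
w = 0.005198 m/s

0.005198


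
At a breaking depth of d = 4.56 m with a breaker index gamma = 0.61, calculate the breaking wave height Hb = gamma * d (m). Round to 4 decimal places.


Hb = gamma * d
Hb = 0.61 * 4.56
Hb = 2.7816 m

2.7816


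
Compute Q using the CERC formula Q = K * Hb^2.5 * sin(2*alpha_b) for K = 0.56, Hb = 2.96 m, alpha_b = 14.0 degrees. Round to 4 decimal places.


Q = K * Hb^2.5 * sin(2 * alpha_b)
Hb^2.5 = 2.96^2.5 = 15.074027
sin(2 * 14.0) = sin(28.0) = 0.469472
Q = 0.56 * 15.074027 * 0.469472
Q = 3.9630 m^3/s

3.9630


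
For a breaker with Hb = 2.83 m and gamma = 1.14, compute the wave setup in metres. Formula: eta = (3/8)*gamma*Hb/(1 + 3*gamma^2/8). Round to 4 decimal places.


eta = (3/8) * gamma * Hb / (1 + 3*gamma^2/8)
Numerator = (3/8) * 1.14 * 2.83 = 1.209825
Denominator = 1 + 3*1.14^2/8 = 1 + 0.487350 = 1.487350
eta = 1.209825 / 1.487350
eta = 0.8134 m

0.8134


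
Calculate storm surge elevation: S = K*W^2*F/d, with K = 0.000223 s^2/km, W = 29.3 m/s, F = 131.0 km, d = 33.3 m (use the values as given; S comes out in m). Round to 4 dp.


S = K * W^2 * F / d
W^2 = 29.3^2 = 858.49
S = 0.000223 * 858.49 * 131.0 / 33.3
Numerator = 0.000223 * 858.49 * 131.0 = 25.079068
S = 25.079068 / 33.3 = 0.7531 m

0.7531


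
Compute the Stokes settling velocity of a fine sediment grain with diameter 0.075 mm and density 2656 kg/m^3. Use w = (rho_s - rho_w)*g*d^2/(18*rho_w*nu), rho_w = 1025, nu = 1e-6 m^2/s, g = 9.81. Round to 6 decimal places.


w = (rho_s - rho_w) * g * d^2 / (18 * rho_w * nu)
d = 0.075 mm = 0.000075 m
rho_s - rho_w = 2656 - 1025 = 1631
Numerator = 1631 * 9.81 * (0.000075)^2 = 0.000090000619
Denominator = 18 * 1025 * 1e-6 = 0.018450
w = 0.004878 m/s

0.004878


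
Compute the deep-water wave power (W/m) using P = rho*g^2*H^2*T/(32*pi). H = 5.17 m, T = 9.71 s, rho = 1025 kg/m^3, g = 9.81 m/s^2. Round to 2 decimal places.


P = rho * g^2 * H^2 * T / (32 * pi)
P = 1025 * 9.81^2 * 5.17^2 * 9.71 / (32 * pi)
P = 1025 * 96.2361 * 26.7289 * 9.71 / 100.53096
P = 254660.94 W/m

254660.94


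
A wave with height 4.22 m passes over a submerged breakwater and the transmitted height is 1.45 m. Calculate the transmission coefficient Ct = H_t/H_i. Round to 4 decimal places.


Ct = H_t / H_i
Ct = 1.45 / 4.22
Ct = 0.3436

0.3436


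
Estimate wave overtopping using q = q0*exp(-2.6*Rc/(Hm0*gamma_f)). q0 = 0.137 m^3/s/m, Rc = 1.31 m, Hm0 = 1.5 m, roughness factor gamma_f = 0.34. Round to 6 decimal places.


q = q0 * exp(-2.6 * Rc / (Hm0 * gamma_f))
Exponent = -2.6 * 1.31 / (1.5 * 0.34)
= -2.6 * 1.31 / 0.5100
= -6.678431
exp(-6.678431) = 0.001258
q = 0.137 * 0.001258
q = 0.000172 m^3/s/m

0.000172


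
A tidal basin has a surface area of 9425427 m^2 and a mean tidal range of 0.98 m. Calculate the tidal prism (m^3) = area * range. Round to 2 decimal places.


Tidal prism = Area * Tidal range
P = 9425427 * 0.98
P = 9236918.46 m^3

9236918.46


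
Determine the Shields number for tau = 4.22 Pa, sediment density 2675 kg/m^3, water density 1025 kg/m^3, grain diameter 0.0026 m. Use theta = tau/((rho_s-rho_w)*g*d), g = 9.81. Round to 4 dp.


theta = tau / ((rho_s - rho_w) * g * d)
rho_s - rho_w = 2675 - 1025 = 1650
Denominator = 1650 * 9.81 * 0.0026 = 42.084900
theta = 4.22 / 42.084900
theta = 0.1003

0.1003


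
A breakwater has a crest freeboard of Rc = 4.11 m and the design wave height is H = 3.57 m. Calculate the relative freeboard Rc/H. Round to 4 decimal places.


Relative freeboard = Rc / H
= 4.11 / 3.57
= 1.1513

1.1513


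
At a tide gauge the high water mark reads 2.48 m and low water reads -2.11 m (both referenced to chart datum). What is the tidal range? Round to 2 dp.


Tidal range = High water - Low water
Tidal range = 2.48 - (-2.11)
Tidal range = 4.59 m

4.59


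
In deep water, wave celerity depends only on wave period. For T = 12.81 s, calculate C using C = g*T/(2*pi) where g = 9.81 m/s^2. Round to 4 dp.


We use the deep-water celerity formula:
C = g * T / (2 * pi)
C = 9.81 * 12.81 / (2 * 3.14159...)
C = 125.666100 / 6.283185
C = 20.0004 m/s

20.0004


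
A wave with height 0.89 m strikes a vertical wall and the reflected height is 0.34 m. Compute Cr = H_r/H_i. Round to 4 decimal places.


Cr = H_r / H_i
Cr = 0.34 / 0.89
Cr = 0.3820

0.3820


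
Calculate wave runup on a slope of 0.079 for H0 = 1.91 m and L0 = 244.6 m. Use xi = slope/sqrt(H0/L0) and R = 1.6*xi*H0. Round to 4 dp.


xi = slope / sqrt(H0/L0)
H0/L0 = 1.91/244.6 = 0.007809
sqrt(0.007809) = 0.088367
xi = 0.079 / 0.088367 = 0.894002
R = 1.6 * xi * H0 = 1.6 * 0.894002 * 1.91
R = 2.7321 m

2.7321


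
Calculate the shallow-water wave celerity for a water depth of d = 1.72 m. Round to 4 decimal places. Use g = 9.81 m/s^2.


Using the shallow-water approximation:
C = sqrt(g * d) = sqrt(9.81 * 1.72)
C = sqrt(16.8732)
C = 4.1077 m/s

4.1077


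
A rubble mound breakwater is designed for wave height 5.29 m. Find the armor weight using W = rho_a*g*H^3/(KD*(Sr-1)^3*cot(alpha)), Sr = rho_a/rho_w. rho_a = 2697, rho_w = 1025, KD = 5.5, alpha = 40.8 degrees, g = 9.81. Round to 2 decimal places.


Sr = rho_a / rho_w = 2697 / 1025 = 2.631220
(Sr - 1) = 1.631220
(Sr - 1)^3 = 4.340475
cot(40.8) = 1 / tan(40.8) = 1 / 0.863177 = 1.158511
Numerator = 2697 * 9.81 * 5.29^3 = 3916669.8957
Denominator = 5.5 * 4.340475 * 1.158511 = 27.656685
W = 3916669.8957 / 27.656685
W = 141617.47 N

141617.47


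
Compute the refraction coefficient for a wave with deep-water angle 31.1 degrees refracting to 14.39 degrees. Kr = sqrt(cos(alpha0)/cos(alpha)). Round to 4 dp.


Kr = sqrt(cos(alpha0) / cos(alpha))
cos(31.1) = 0.856267
cos(14.39) = 0.968627
Kr = sqrt(0.856267 / 0.968627)
Kr = sqrt(0.884001)
Kr = 0.9402

0.9402


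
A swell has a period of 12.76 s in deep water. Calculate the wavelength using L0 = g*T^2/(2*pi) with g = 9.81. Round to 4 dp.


L0 = g * T^2 / (2 * pi)
L0 = 9.81 * 12.76^2 / (2 * pi)
L0 = 9.81 * 162.8176 / 6.28319
L0 = 1597.2407 / 6.28319
L0 = 254.2087 m

254.2087


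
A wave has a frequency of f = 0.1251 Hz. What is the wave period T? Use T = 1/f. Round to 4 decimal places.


T = 1 / f
T = 1 / 0.1251
T = 7.9936 s

7.9936


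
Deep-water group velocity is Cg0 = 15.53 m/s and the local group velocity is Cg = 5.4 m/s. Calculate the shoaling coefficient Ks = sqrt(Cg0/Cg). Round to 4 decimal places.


Ks = sqrt(Cg0 / Cg)
Ks = sqrt(15.53 / 5.4)
Ks = sqrt(2.8759)
Ks = 1.6959

1.6959


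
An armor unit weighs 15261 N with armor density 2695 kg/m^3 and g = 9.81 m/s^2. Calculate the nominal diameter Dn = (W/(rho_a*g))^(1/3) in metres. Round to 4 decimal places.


V = W / (rho_a * g)
V = 15261 / (2695 * 9.81)
V = 15261 / 26437.95
V = 0.577238 m^3
Dn = V^(1/3) = 0.577238^(1/3)
Dn = 0.8326 m

0.8326


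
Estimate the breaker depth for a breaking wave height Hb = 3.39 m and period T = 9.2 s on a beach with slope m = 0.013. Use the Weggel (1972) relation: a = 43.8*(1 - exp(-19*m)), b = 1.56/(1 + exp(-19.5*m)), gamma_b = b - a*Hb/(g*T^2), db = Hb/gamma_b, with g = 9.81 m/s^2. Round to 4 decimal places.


a = 43.8 * (1 - exp(-19 * m))
exp(-19 * 0.013) = exp(-0.2470) = 0.781141
a = 43.8 * (1 - 0.781141) = 9.586038
b = 1.56 / (1 + exp(-19.5 * m))
exp(-19.5 * 0.013) = exp(-0.2535) = 0.776080
b = 1.56 / (1 + 0.776080) = 0.878339
Hb / (g * T^2) = 3.39 / (9.81 * 9.2^2) = 3.39 / 830.3184 = 0.00408277
gamma_b = b - a * Hb/(g*T^2) = 0.878339 - 9.586038 * 0.00408277 = 0.839201
db = Hb / gamma_b = 3.39 / 0.839201
db = 4.0396 m

4.0396


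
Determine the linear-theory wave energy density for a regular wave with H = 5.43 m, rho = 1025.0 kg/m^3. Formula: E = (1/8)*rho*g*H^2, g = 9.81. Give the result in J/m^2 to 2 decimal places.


E = (1/8) * rho * g * H^2
E = (1/8) * 1025.0 * 9.81 * 5.43^2
E = 0.125 * 1025.0 * 9.81 * 29.4849
E = 37059.76 J/m^2

37059.76
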